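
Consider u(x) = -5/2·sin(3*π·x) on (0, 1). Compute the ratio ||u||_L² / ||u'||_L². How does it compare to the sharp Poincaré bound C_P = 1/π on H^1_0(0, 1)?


||u||_L² / ||u'||_L² = 1/(3*π) < C_P = 1/π.

u(x) = -5/2·sin(3*π·x), so u'(x) = -15*π*cos(3*π*x)/2.
Writing u(x) = A·sin(kπx/L) with A = -5/2 and k = 3, use ∫_0^L sin²(kπx/L) dx = L/2 and ∫_0^L cos²(kπx/L) dx = L/2.
u² = 25/4·sin²(3*π·x) and (u')² = 225*π^2/4·cos²(3*π·x), and each of sin², cos² integrates to L/2 = 1/2 over (0, 1).
∫_0^1 u² dx = 25/8, so ||u||_L² = 5*sqrt(2)/4.
∫_0^1 (u')² dx = 225*π^2/8, so ||u'||_L² = 15*sqrt(2)*π/4.
Ratio ||u||_L² / ||u'||_L² = 1/(3*π).
Sharp Poincaré constant on H^1_0(0, 1) is C_P = L/π = 1/π, achieved by sin(π·x).
This is the k = 3 harmonic; the ratio L/(kπ) is strictly less than C_P = L/π, consistent with the sharp inequality ||u||_L² ≤ C_P ||u'||_L².


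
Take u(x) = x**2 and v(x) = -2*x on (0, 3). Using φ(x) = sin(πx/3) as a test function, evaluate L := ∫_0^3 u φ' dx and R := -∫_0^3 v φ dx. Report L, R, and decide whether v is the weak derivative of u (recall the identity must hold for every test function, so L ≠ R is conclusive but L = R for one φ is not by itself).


LHS = -18/π, RHS = 18/π. No, v is not the weak derivative of u.

u(x) = x**2, classical derivative u'(x) = 2*x.
φ(x) = sin(πx/3), so φ'(x) = π*cos(π*x/3)/3.
Note φ(0) = φ(3) = 0, so the boundary term u·φ vanishes.
LHS = ∫_0^3 u(x) φ'(x) dx = ∫_0^3 (π*x^2*cos(π*x/3)/3) dx. Term by term:
  ∫_0^3 π*x^2*cos(π*x/3)/3 dx = -18/π.
So LHS = -18/π.
∫_0^3 v(x) φ(x) dx = ∫_0^3 (-2*x*sin(π*x/3)) dx. Term by term:
  ∫_0^3 -2*x*sin(π*x/3) dx = -18/π.
So RHS = -∫_0^3 v(x) φ(x) dx = 18/π.
LHS − RHS = -36/π ≠ 0, so the identity fails.
(For a valid weak derivative the identity must hold for EVERY test function, in particular this one. The failure shows v is NOT the weak derivative of u.)
Correct weak derivative would be u'(x) = 2*x.


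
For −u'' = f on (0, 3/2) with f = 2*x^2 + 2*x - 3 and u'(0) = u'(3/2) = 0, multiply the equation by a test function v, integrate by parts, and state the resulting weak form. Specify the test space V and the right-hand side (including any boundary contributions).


V = H^1(0, 3/2) (no boundary constraint on v; u is determined up to an additive constant); weak form: ∫_0^3/2 u'v' dx = ∫_0^3/2 (2*x^2 + 2*x - 3) v dx for all v ∈ V.

Multiply both sides by a test function v and integrate from 0 to 3/2:
  ∫_0^3/2 −u''(x) v(x) dx = ∫_0^3/2 f(x) v(x) dx.
Integrate the LHS by parts once:
  ∫_0^3/2 −u'' v dx = −[u'(x) v(x)]_0^3/2 + ∫_0^3/2 u'(x) v'(x) dx.
Thus ∫_0^3/2 u'(x) v'(x) dx = ∫_0^3/2 f(x) v(x) dx + [u'(x) v(x)]_0^3/2.
Choose V so that boundary terms are either known or forced to vanish.
u has homogeneous Neumann: u'(0) = u'(3/2) = 0. So [u' v]_0^3/2 = 0·v(3/2) − 0·v(0) = 0 for any v; take V = H^1(0, 3/2).
Weak formulation: find u (satisfying any essential BC) such that ∫_0^3/2 u'(x) v'(x) dx = ∫_0^3/2 f v dx for all v ∈ V (homogeneous Neumann, so boundary terms vanish).
Substituting f(x) = 2*x^2 + 2*x - 3, the right-hand side is ∫_0^3/2 (2*x^2 + 2*x - 3) v dx.
Compatibility check (pure Neumann): taking v ≡ 1 ∈ V gives 0 = ∫_0^3/2 f dx + (0) − (0), i.e. ∫_0^3/2 f dx must equal u'(0) − u'(3/2) = 0. Indeed ∫_0^3/2 (2*x^2 + 2*x - 3) dx = 0, so the data are compatible. The solution is then unique only up to an additive constant (fix it e.g. by requiring ∫_0^3/2 u dx = 0).


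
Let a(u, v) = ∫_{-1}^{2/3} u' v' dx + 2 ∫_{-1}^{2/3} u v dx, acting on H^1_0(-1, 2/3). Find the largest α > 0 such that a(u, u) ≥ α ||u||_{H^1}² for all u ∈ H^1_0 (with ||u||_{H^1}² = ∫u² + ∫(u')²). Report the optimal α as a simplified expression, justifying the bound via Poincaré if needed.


α = 1

Coercivity of a(·,·) on H^1_0(-1, 2/3) means a(u, u) ≥ α ||u||_{H^1}² for every u ∈ H^1_0.
The interval has length L = 5/3, and Poincaré/coercivity depend only on L. Here a(u, u) = ∫(u')² + (2)·∫u².
Here c = 2 ≥ 1, so a(u,u) = ∫(u')² + c∫u² ≥ ∫(u')² + ∫u² = ||u||_{H^1}², i.e. α = 1 works. No larger α is possible: a(u,u) ≥ α||u||_{H^1}² means (1−α)∫(u')² ≥ (α−c)∫u², and for the modes u_n = sin(nπ(x−x₀)/L) (x₀ the left endpoint) one has ∫u_n²/∫(u_n')² = (L/(nπ))² → 0, so a(u_n,u_n)/||u_n||_{H^1}² → 1. Hence the optimal constant is α = 1.
Therefore α = 1.


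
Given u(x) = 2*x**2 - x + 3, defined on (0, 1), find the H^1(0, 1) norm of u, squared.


||u||_{H^1}^2 = 187/15

The H^1 norm (squared) on an interval (0, L) is
  ||u||_{H^1}^2 = ∫_0^L u(x)^2 dx + ∫_0^L u'(x)^2 dx.
Compute u'(x) = 4*x - 1.
Then u(x)^2 = 4*x**4 - 4*x**3 + 13*x**2 - 6*x + 9 and u'(x)^2 = 16*x**2 - 8*x + 1.
Integrate each monomial from 0 to 1 using ∫_0^1 c·x^n dx = c·1^(n+1)/(n+1):
  ∫_0^1 u(x)^2 dx = ∫_0^1 (4*x^4 - 4*x^3 + 13*x^2 - 6*x + 9) dx. Term by term:
    ∫_0^1 4*x^4 dx = 4/5;  ∫_0^1 -4*x^3 dx = -1;  ∫_0^1 13*x^2 dx = 13/3;
    ∫_0^1 -6*x dx = -3;  ∫_0^1 9 dx = 9.
  Sum: 4/5 − 1 + 13/3 − 3 + 9 = 152/15.
  ∫_0^1 u'(x)^2 dx = ∫_0^1 (16*x^2 - 8*x + 1) dx. Term by term:
    ∫_0^1 16*x^2 dx = 16/3;  ∫_0^1 -8*x dx = -4;  ∫_0^1 1 dx = 1.
  Sum: 16/3 − 4 + 1 = 7/3.
Adding: ||u||_{H^1}^2 = 152/15 + 7/3 = 187/15.


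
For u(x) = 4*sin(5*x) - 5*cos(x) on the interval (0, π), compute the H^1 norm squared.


||u||_{H^1(0,π)}^2 = 233*π

u'(x) = 5*sin(x) + 20*cos(5*x).
Expand u² and (u')² and integrate term by term on (0, π), using: for integers n ≥ 1, ∫_0^π sin²(nx) dx = ∫_0^π cos²(nx) dx = π/2; for n ≠ n', ∫_0^π sin(nx)sin(n'x) dx = ∫_0^π cos(nx)cos(n'x) dx = 0; and by product-to-sum, ∫_0^π sin(nx)cos(n'x) dx = ½∫_0^π [sin((n+n')x) + sin((n−n')x)] dx, which is 0 when n+n' is even and 2n/(n²−n'²) when n+n' is odd (it need not vanish on (0, π)).
  u² squared terms: (-5)²·∫cos(x)² dx = 25·π/2 = 25*π/2;  (4)²·∫sin(5x)² dx = 16·π/2 = 8*π.
  u² cross terms: 2·(-5)·(4)·∫cos(x)·sin(5x) dx = -40·(0) = 0.
  So ∫_0^π u² dx = 25*π/2 + 8*π + 0 = 41*π/2.
  (u')² squared terms: (5)²·∫sin(x)² dx = 25·π/2 = 25*π/2;  (20)²·∫cos(5x)² dx = 400·π/2 = 200*π.
  (u')² cross terms: 2·(5)·(20)·∫sin(x)·cos(5x) dx = 200·(0) = 0.
  So ∫_0^π (u')² dx = 25*π/2 + 200*π + 0 = 425*π/2.
||u||_{H^1}^2 = (41*π/2) + (425*π/2) = 233*π.


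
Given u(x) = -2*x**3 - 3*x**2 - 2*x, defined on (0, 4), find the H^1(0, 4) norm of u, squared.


||u||_{H^1}^2 = 3712592/105

The H^1 norm (squared) on an interval (0, L) is
  ||u||_{H^1}^2 = ∫_0^L u(x)^2 dx + ∫_0^L u'(x)^2 dx.
Compute u'(x) = -6*x**2 - 6*x - 2.
Then u(x)^2 = 4*x**6 + 12*x**5 + 17*x**4 + 12*x**3 + 4*x**2 and u'(x)^2 = 36*x**4 + 72*x**3 + 60*x**2 + 24*x + 4.
Integrate each monomial from 0 to 4 using ∫_0^4 c·x^n dx = c·4^(n+1)/(n+1):
  ∫_0^4 u(x)^2 dx = ∫_0^4 (4*x^6 + 12*x^5 + 17*x^4 + 12*x^3 + 4*x^2) dx. Term by term:
    ∫_0^4 4*x^6 dx = 65536/7;  ∫_0^4 12*x^5 dx = 8192;  ∫_0^4 17*x^4 dx = 17408/5;
    ∫_0^4 12*x^3 dx = 768;  ∫_0^4 4*x^2 dx = 256/3.
  Sum: 65536/7 + 8192 + 17408/5 + 768 + 256/3 = 2298368/105.
  ∫_0^4 u'(x)^2 dx = ∫_0^4 (36*x^4 + 72*x^3 + 60*x^2 + 24*x + 4) dx. Term by term:
    ∫_0^4 36*x^4 dx = 36864/5;  ∫_0^4 72*x^3 dx = 4608;  ∫_0^4 60*x^2 dx = 1280;
    ∫_0^4 24*x dx = 192;  ∫_0^4 4 dx = 16.
  Sum: 36864/5 + 4608 + 1280 + 192 + 16 = 67344/5.
Adding: ||u||_{H^1}^2 = 2298368/105 + 67344/5 = 3712592/105.


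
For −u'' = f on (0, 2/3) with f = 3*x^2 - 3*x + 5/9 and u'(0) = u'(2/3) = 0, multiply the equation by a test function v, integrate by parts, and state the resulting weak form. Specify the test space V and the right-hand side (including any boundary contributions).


V = H^1(0, 2/3) (no boundary constraint on v; u is determined up to an additive constant); weak form: ∫_0^2/3 u'v' dx = ∫_0^2/3 (3*x^2 - 3*x + 5/9) v dx for all v ∈ V.

Multiply both sides by a test function v and integrate from 0 to 2/3:
  ∫_0^2/3 −u''(x) v(x) dx = ∫_0^2/3 f(x) v(x) dx.
Integrate the LHS by parts once:
  ∫_0^2/3 −u'' v dx = −[u'(x) v(x)]_0^2/3 + ∫_0^2/3 u'(x) v'(x) dx.
Thus ∫_0^2/3 u'(x) v'(x) dx = ∫_0^2/3 f(x) v(x) dx + [u'(x) v(x)]_0^2/3.
Choose V so that boundary terms are either known or forced to vanish.
u has homogeneous Neumann: u'(0) = u'(2/3) = 0. So [u' v]_0^2/3 = 0·v(2/3) − 0·v(0) = 0 for any v; take V = H^1(0, 2/3).
Weak formulation: find u (satisfying any essential BC) such that ∫_0^2/3 u'(x) v'(x) dx = ∫_0^2/3 f v dx for all v ∈ V (homogeneous Neumann, so boundary terms vanish).
Substituting f(x) = 3*x^2 - 3*x + 5/9, the right-hand side is ∫_0^2/3 (3*x^2 - 3*x + 5/9) v dx.
Compatibility check (pure Neumann): taking v ≡ 1 ∈ V gives 0 = ∫_0^2/3 f dx + (0) − (0), i.e. ∫_0^2/3 f dx must equal u'(0) − u'(2/3) = 0. Indeed ∫_0^2/3 (3*x^2 - 3*x + 5/9) dx = 0, so the data are compatible. The solution is then unique only up to an additive constant (fix it e.g. by requiring ∫_0^2/3 u dx = 0).


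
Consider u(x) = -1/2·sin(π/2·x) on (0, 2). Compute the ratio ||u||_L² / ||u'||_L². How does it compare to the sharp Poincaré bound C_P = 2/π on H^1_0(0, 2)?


||u||_L² / ||u'||_L² = 2/π = C_P.

u(x) = -1/2·sin(π/2·x), so u'(x) = -π*cos(π*x/2)/4.
Writing u(x) = A·sin(kπx/L) with A = -1/2 and k = 1, use ∫_0^L sin²(kπx/L) dx = L/2 and ∫_0^L cos²(kπx/L) dx = L/2.
u² = 1/4·sin²(π/2·x) and (u')² = π^2/16·cos²(π/2·x), and each of sin², cos² integrates to L/2 = 1 over (0, 2).
∫_0^2 u² dx = 1/4, so ||u||_L² = 1/2.
∫_0^2 (u')² dx = π^2/16, so ||u'||_L² = π/4.
Ratio ||u||_L² / ||u'||_L² = 2/π.
Sharp Poincaré constant on H^1_0(0, 2) is C_P = L/π = 2/π, achieved by sin(π/2·x).
This is the k = 1 eigenfunction (up to amplitude), so the ratio equals the sharp Poincaré constant exactly.


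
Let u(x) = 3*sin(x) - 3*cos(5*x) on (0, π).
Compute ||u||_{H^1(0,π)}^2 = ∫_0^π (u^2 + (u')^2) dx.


||u||_{H^1(0,π)}^2 = 126*π

u'(x) = 15*sin(5*x) + 3*cos(x).
Expand u² and (u')² and integrate term by term on (0, π), using: for integers n ≥ 1, ∫_0^π sin²(nx) dx = ∫_0^π cos²(nx) dx = π/2; for n ≠ n', ∫_0^π sin(nx)sin(n'x) dx = ∫_0^π cos(nx)cos(n'x) dx = 0; and by product-to-sum, ∫_0^π sin(nx)cos(n'x) dx = ½∫_0^π [sin((n+n')x) + sin((n−n')x)] dx, which is 0 when n+n' is even and 2n/(n²−n'²) when n+n' is odd (it need not vanish on (0, π)).
  u² squared terms: (-3)²·∫cos(5x)² dx = 9·π/2 = 9*π/2;  (3)²·∫sin(x)² dx = 9·π/2 = 9*π/2.
  u² cross terms: 2·(-3)·(3)·∫cos(5x)·sin(x) dx = -18·(0) = 0.
  So ∫_0^π u² dx = 9*π/2 + 9*π/2 + 0 = 9*π.
  (u')² squared terms: (3)²·∫cos(x)² dx = 9·π/2 = 9*π/2;  (15)²·∫sin(5x)² dx = 225·π/2 = 225*π/2.
  (u')² cross terms: 2·(3)·(15)·∫cos(x)·sin(5x) dx = 90·(0) = 0.
  So ∫_0^π (u')² dx = 9*π/2 + 225*π/2 + 0 = 117*π.
||u||_{H^1}^2 = (9*π) + (117*π) = 126*π.


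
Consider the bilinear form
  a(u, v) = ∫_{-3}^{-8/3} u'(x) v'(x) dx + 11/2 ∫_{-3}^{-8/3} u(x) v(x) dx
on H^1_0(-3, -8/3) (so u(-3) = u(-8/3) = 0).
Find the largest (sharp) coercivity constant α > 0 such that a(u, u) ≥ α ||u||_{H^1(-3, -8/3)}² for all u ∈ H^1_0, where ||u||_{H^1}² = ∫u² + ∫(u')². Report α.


α = 1

Coercivity of a(·,·) on H^1_0(-3, -8/3) means a(u, u) ≥ α ||u||_{H^1}² for every u ∈ H^1_0.
The interval has length L = 1/3, and Poincaré/coercivity depend only on L. Here a(u, u) = ∫(u')² + (11/2)·∫u².
Here c = 11/2 ≥ 1, so a(u,u) = ∫(u')² + c∫u² ≥ ∫(u')² + ∫u² = ||u||_{H^1}², i.e. α = 1 works. No larger α is possible: a(u,u) ≥ α||u||_{H^1}² means (1−α)∫(u')² ≥ (α−c)∫u², and for the modes u_n = sin(nπ(x−x₀)/L) (x₀ the left endpoint) one has ∫u_n²/∫(u_n')² = (L/(nπ))² → 0, so a(u_n,u_n)/||u_n||_{H^1}² → 1. Hence the optimal constant is α = 1.
Therefore α = 1.


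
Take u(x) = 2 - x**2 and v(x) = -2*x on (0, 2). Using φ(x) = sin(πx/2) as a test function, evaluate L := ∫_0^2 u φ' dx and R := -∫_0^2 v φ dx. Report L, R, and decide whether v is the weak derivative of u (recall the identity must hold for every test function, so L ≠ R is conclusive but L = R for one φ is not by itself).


LHS = 8/π, RHS = 8/π. Yes, v = u' weakly.

u(x) = 2 - x**2, classical derivative u'(x) = -2*x.
φ(x) = sin(πx/2), so φ'(x) = π*cos(π*x/2)/2.
Note φ(0) = φ(2) = 0, so the boundary term u·φ vanishes.
LHS = ∫_0^2 u(x) φ'(x) dx = ∫_0^2 (-π*x^2*cos(π*x/2)/2 + π*cos(π*x/2)) dx. Term by term:
  ∫_0^2 π*cos(π*x/2) dx = 0;  ∫_0^2 -π*x^2*cos(π*x/2)/2 dx = 8/π.
Sum: 0 + 8/π = 8/π.
So LHS = 8/π.
∫_0^2 v(x) φ(x) dx = ∫_0^2 (-2*x*sin(π*x/2)) dx. Term by term:
  ∫_0^2 -2*x*sin(π*x/2) dx = -8/π.
So RHS = -∫_0^2 v(x) φ(x) dx = 8/π.
LHS = RHS, so the identity holds for this test φ.
Moreover u is smooth here and v(x) = u'(x) = -2*x pointwise, so the identity holds for every test function. Hence v is the weak derivative of u.


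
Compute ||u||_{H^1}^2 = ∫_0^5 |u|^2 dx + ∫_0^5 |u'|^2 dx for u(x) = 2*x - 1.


||u||_{H^1}^2 = 425/3

The H^1 norm (squared) on an interval (0, L) is
  ||u||_{H^1}^2 = ∫_0^L u(x)^2 dx + ∫_0^L u'(x)^2 dx.
Compute u'(x) = 2.
Then u(x)^2 = 4*x**2 - 4*x + 1 and u'(x)^2 = 4.
Integrate each monomial from 0 to 5 using ∫_0^5 c·x^n dx = c·5^(n+1)/(n+1):
  ∫_0^5 u(x)^2 dx = ∫_0^5 (4*x^2 - 4*x + 1) dx. Term by term:
    ∫_0^5 4*x^2 dx = 500/3;  ∫_0^5 -4*x dx = -50;  ∫_0^5 1 dx = 5.
  Sum: 500/3 − 50 + 5 = 365/3.
  ∫_0^5 u'(x)^2 dx = ∫_0^5 (4) dx. Term by term:
    ∫_0^5 4 dx = 20.
Adding: ||u||_{H^1}^2 = 365/3 + 20 = 425/3.


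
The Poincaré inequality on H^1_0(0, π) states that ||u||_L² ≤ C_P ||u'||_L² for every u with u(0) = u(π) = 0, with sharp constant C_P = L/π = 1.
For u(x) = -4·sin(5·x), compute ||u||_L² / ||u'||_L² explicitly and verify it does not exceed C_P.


||u||_L² / ||u'||_L² = 1/5 < C_P = 1.

u(x) = -4·sin(5·x), so u'(x) = -20*cos(5*x).
Writing u(x) = A·sin(kπx/L) with A = -4 and k = 5, use ∫_0^L sin²(kπx/L) dx = L/2 and ∫_0^L cos²(kπx/L) dx = L/2.
u² = 16·sin²(5·x) and (u')² = 400·cos²(5·x), and each of sin², cos² integrates to L/2 = π/2 over (0, π).
∫_0^π u² dx = 8*π, so ||u||_L² = 2*sqrt(2)*sqrt(π).
∫_0^π (u')² dx = 200*π, so ||u'||_L² = 10*sqrt(2)*sqrt(π).
Ratio ||u||_L² / ||u'||_L² = 1/5.
Sharp Poincaré constant on H^1_0(0, π) is C_P = L/π = 1, achieved by sin(x).
This is the k = 5 harmonic; the ratio L/(kπ) is strictly less than C_P = L/π, consistent with the sharp inequality ||u||_L² ≤ C_P ||u'||_L².


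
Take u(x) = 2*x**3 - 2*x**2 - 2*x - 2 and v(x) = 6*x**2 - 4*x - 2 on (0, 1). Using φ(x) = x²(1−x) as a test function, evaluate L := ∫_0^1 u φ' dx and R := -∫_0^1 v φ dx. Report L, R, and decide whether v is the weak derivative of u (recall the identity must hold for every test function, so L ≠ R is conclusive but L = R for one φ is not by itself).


LHS = 1/6, RHS = 1/6. Yes, v = u' weakly.

u(x) = 2*x**3 - 2*x**2 - 2*x - 2, classical derivative u'(x) = 6*x**2 - 4*x - 2.
φ(x) = x²(1−x), so φ'(x) = x*(2 - 3*x).
Note φ(0) = φ(1) = 0, so the boundary term u·φ vanishes.
LHS = ∫_0^1 u(x) φ'(x) dx = ∫_0^1 (-6*x^5 + 10*x^4 + 2*x^3 + 2*x^2 - 4*x) dx. Term by term:
  ∫_0^1 -6*x^5 dx = -1;  ∫_0^1 10*x^4 dx = 2;  ∫_0^1 2*x^3 dx = 1/2;
  ∫_0^1 2*x^2 dx = 2/3;  ∫_0^1 -4*x dx = -2.
Sum: -1 + 2 + 1/2 + 2/3 − 2 = 1/6.
So LHS = 1/6.
∫_0^1 v(x) φ(x) dx = ∫_0^1 (-6*x^5 + 10*x^4 - 2*x^3 - 2*x^2) dx. Term by term:
  ∫_0^1 -6*x^5 dx = -1;  ∫_0^1 10*x^4 dx = 2;  ∫_0^1 -2*x^3 dx = -1/2;
  ∫_0^1 -2*x^2 dx = -2/3.
Sum: -1 + 2 − 1/2 − 2/3 = -1/6.
So RHS = -∫_0^1 v(x) φ(x) dx = 1/6.
LHS = RHS, so the identity holds for this test φ.
Moreover u is smooth here and v(x) = u'(x) = 6*x**2 - 4*x - 2 pointwise, so the identity holds for every test function. Hence v is the weak derivative of u.


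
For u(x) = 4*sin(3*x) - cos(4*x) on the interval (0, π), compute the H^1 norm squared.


||u||_{H^1(0,π)}^2 = 816/7 + 177*π/2

u'(x) = 4*sin(4*x) + 12*cos(3*x).
Expand u² and (u')² and integrate term by term on (0, π), using: for integers n ≥ 1, ∫_0^π sin²(nx) dx = ∫_0^π cos²(nx) dx = π/2; for n ≠ n', ∫_0^π sin(nx)sin(n'x) dx = ∫_0^π cos(nx)cos(n'x) dx = 0; and by product-to-sum, ∫_0^π sin(nx)cos(n'x) dx = ½∫_0^π [sin((n+n')x) + sin((n−n')x)] dx, which is 0 when n+n' is even and 2n/(n²−n'²) when n+n' is odd (it need not vanish on (0, π)).
  u² squared terms: (-1)²·∫cos(4x)² dx = 1·π/2 = π/2;  (4)²·∫sin(3x)² dx = 16·π/2 = 8*π.
  u² cross terms: 2·(-1)·(4)·∫cos(4x)·sin(3x) dx = -8·(-6/7) = 48/7.
  So ∫_0^π u² dx = π/2 + 8*π + 48/7 = 48/7 + 17*π/2.
  (u')² squared terms: (4)²·∫sin(4x)² dx = 16·π/2 = 8*π;  (12)²·∫cos(3x)² dx = 144·π/2 = 72*π.
  (u')² cross terms: 2·(4)·(12)·∫sin(4x)·cos(3x) dx = 96·(8/7) = 768/7.
  So ∫_0^π (u')² dx = 8*π + 72*π + 768/7 = 768/7 + 80*π.
||u||_{H^1}^2 = (48/7 + 17*π/2) + (768/7 + 80*π) = 816/7 + 177*π/2.


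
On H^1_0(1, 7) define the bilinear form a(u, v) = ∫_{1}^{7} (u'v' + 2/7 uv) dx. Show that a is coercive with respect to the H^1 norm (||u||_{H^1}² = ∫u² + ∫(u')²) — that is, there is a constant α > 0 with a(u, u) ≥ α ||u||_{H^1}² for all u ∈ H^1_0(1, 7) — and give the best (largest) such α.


α = (π^2 + 72/7)/(π^2 + 36)

Coercivity of a(·,·) on H^1_0(1, 7) means a(u, u) ≥ α ||u||_{H^1}² for every u ∈ H^1_0.
The interval has length L = 6, and Poincaré/coercivity depend only on L. Here a(u, u) = ∫(u')² + (2/7)·∫u².
Here 0 < c = 2/7 < 1. The condition a(u,u) ≥ α||u||_{H^1}² reads (1−α)∫(u')² ≥ (α−c)∫u². Any admissible α is ≤ 1 (rapidly oscillating u have ∫u²/∫(u')² → 0), and α = 1 would force 0 ≥ (1−c)∫u², impossible since c < 1; so 1−α > 0. By the sharp Poincaré inequality on H^1_0 of an interval of length L, ∫(u')² ≥ (π/L)²∫u² with equality for the first sine mode sin(π(x−x₀)/L) (x₀ the left endpoint), so the inequality holds for all u iff (1−α)(π/L)² ≥ α − c, i.e. α ≤ ((π/L)² + c)/((π/L)² + 1) = (1 + c(L/π)²)/(1 + (L/π)²). With (π/L)² = π^2/36 and c = 2/7, the largest admissible constant is α = ((π/L)² + c)/((π/L)² + 1).
Simplifying, α = (π^2 + 72/7)/(π^2 + 36).


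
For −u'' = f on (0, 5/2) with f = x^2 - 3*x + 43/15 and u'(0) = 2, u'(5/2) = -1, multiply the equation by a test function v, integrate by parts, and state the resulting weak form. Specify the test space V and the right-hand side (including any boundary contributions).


V = H^1(0, 5/2) (v unrestricted at boundary; u is determined up to an additive constant); weak form: ∫_0^5/2 u'v' dx = ∫_0^5/2 (x^2 - 3*x + 43/15) v dx − v(5/2) − 2·v(0) for all v ∈ V.

Multiply both sides by a test function v and integrate from 0 to 5/2:
  ∫_0^5/2 −u''(x) v(x) dx = ∫_0^5/2 f(x) v(x) dx.
Integrate the LHS by parts once:
  ∫_0^5/2 −u'' v dx = −[u'(x) v(x)]_0^5/2 + ∫_0^5/2 u'(x) v'(x) dx.
Thus ∫_0^5/2 u'(x) v'(x) dx = ∫_0^5/2 f(x) v(x) dx + [u'(x) v(x)]_0^5/2.
Choose V so that boundary terms are either known or forced to vanish.
u has inhomogeneous Neumann u'(0) = 2, u'(5/2) = -1. [u' v]_0^5/2 = (-1)·v(5/2) − (2)·v(0) = − v(5/2) − 2·v(0). Take V = H^1(0, 5/2); boundary term becomes part of RHS.
Weak formulation: find u (satisfying any essential BC) such that ∫_0^5/2 u'(x) v'(x) dx = ∫_0^5/2 f v dx − v(5/2) − 2·v(0) for all v ∈ V (Neumann data are natural BCs: they enter the RHS as boundary terms).
Substituting f(x) = x^2 - 3*x + 43/15, the right-hand side is ∫_0^5/2 (x^2 - 3*x + 43/15) v dx − v(5/2) − 2·v(0).
Compatibility check (pure Neumann): taking v ≡ 1 ∈ V gives 0 = ∫_0^5/2 f dx + (-1) − (2), i.e. ∫_0^5/2 f dx must equal u'(0) − u'(5/2) = 3. Indeed ∫_0^5/2 (x^2 - 3*x + 43/15) dx = 3, so the data are compatible. The solution is then unique only up to an additive constant (fix it e.g. by requiring ∫_0^5/2 u dx = 0).


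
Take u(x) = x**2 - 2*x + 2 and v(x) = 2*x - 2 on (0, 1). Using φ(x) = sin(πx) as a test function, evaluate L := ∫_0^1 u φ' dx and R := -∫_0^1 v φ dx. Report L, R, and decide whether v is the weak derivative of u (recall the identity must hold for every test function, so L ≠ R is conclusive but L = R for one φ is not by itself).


LHS = 2/π, RHS = 2/π. Yes, v = u' weakly.

u(x) = x**2 - 2*x + 2, classical derivative u'(x) = 2*x - 2.
φ(x) = sin(πx), so φ'(x) = π*cos(π*x).
Note φ(0) = φ(1) = 0, so the boundary term u·φ vanishes.
LHS = ∫_0^1 u(x) φ'(x) dx = ∫_0^1 (π*x^2*cos(π*x) - 2*π*x*cos(π*x) + 2*π*cos(π*x)) dx. Term by term:
  ∫_0^1 2*π*cos(π*x) dx = 0;  ∫_0^1 π*x^2*cos(π*x) dx = -2/π;  ∫_0^1 -2*π*x*cos(π*x) dx = 4/π.
Sum: 0 − 2/π + 4/π = 2/π.
So LHS = 2/π.
∫_0^1 v(x) φ(x) dx = ∫_0^1 (2*x*sin(π*x) - 2*sin(π*x)) dx. Term by term:
  ∫_0^1 -2*sin(π*x) dx = -4/π;  ∫_0^1 2*x*sin(π*x) dx = 2/π.
Sum: -4/π + 2/π = -2/π.
So RHS = -∫_0^1 v(x) φ(x) dx = 2/π.
LHS = RHS, so the identity holds for this test φ.
Moreover u is smooth here and v(x) = u'(x) = 2*x - 2 pointwise, so the identity holds for every test function. Hence v is the weak derivative of u.


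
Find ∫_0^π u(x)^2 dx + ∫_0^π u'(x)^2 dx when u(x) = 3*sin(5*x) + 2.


||u||_{H^1(0,π)}^2 = 24/5 + 121*π

u'(x) = 15*cos(5*x).
Expand u² and (u')² and integrate term by term on (0, π), using: for integers n ≥ 1, ∫_0^π sin²(nx) dx = ∫_0^π cos²(nx) dx = π/2; for n ≠ n', ∫_0^π sin(nx)sin(n'x) dx = ∫_0^π cos(nx)cos(n'x) dx = 0; and by product-to-sum, ∫_0^π sin(nx)cos(n'x) dx = ½∫_0^π [sin((n+n')x) + sin((n−n')x)] dx, which is 0 when n+n' is even and 2n/(n²−n'²) when n+n' is odd (it need not vanish on (0, π)). For the constant mode: ∫_0^π 1 dx = π, ∫_0^π cos(nx) dx = 0, ∫_0^π sin(nx) dx = (1−(−1)^n)/n.
  u² squared terms: (2)²·∫1 dx = 4·π = 4*π;  (3)²·∫sin(5x)² dx = 9·π/2 = 9*π/2.
  u² cross terms: 2·(2)·(3)·∫1·sin(5x) dx = 12·(2/5) = 24/5.
  So ∫_0^π u² dx = 4*π + 9*π/2 + 24/5 = 24/5 + 17*π/2.
  (u')² squared terms: (15)²·∫cos(5x)² dx = 225·π/2 = 225*π/2.
  So ∫_0^π (u')² dx = 225*π/2.
||u||_{H^1}^2 = (24/5 + 17*π/2) + (225*π/2) = 24/5 + 121*π.


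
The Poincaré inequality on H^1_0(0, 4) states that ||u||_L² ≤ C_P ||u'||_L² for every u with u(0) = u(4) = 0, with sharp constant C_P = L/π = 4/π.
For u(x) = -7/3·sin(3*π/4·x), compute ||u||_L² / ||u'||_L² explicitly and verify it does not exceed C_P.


||u||_L² / ||u'||_L² = 4/(3*π) < C_P = 4/π.

u(x) = -7/3·sin(3*π/4·x), so u'(x) = -7*π*cos(3*π*x/4)/4.
Writing u(x) = A·sin(kπx/L) with A = -7/3 and k = 3, use ∫_0^L sin²(kπx/L) dx = L/2 and ∫_0^L cos²(kπx/L) dx = L/2.
u² = 49/9·sin²(3*π/4·x) and (u')² = 49*π^2/16·cos²(3*π/4·x), and each of sin², cos² integrates to L/2 = 2 over (0, 4).
∫_0^4 u² dx = 98/9, so ||u||_L² = 7*sqrt(2)/3.
∫_0^4 (u')² dx = 49*π^2/8, so ||u'||_L² = 7*sqrt(2)*π/4.
Ratio ||u||_L² / ||u'||_L² = 4/(3*π).
Sharp Poincaré constant on H^1_0(0, 4) is C_P = L/π = 4/π, achieved by sin(π/4·x).
This is the k = 3 harmonic; the ratio L/(kπ) is strictly less than C_P = L/π, consistent with the sharp inequality ||u||_L² ≤ C_P ||u'||_L².


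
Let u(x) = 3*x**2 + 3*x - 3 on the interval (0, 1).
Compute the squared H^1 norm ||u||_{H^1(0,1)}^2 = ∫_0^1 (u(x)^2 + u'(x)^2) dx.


||u||_{H^1}^2 = 423/10

The H^1 norm (squared) on an interval (0, L) is
  ||u||_{H^1}^2 = ∫_0^L u(x)^2 dx + ∫_0^L u'(x)^2 dx.
Compute u'(x) = 6*x + 3.
Then u(x)^2 = 9*x**4 + 18*x**3 - 9*x**2 - 18*x + 9 and u'(x)^2 = 36*x**2 + 36*x + 9.
Integrate each monomial from 0 to 1 using ∫_0^1 c·x^n dx = c·1^(n+1)/(n+1):
  ∫_0^1 u(x)^2 dx = ∫_0^1 (9*x^4 + 18*x^3 - 9*x^2 - 18*x + 9) dx. Term by term:
    ∫_0^1 9*x^4 dx = 9/5;  ∫_0^1 18*x^3 dx = 9/2;  ∫_0^1 -9*x^2 dx = -3;
    ∫_0^1 -18*x dx = -9;  ∫_0^1 9 dx = 9.
  Sum: 9/5 + 9/2 − 3 − 9 + 9 = 33/10.
  ∫_0^1 u'(x)^2 dx = ∫_0^1 (36*x^2 + 36*x + 9) dx. Term by term:
    ∫_0^1 36*x^2 dx = 12;  ∫_0^1 36*x dx = 18;  ∫_0^1 9 dx = 9.
  Sum: 12 + 18 + 9 = 39.
Adding: ||u||_{H^1}^2 = 33/10 + 39 = 423/10.


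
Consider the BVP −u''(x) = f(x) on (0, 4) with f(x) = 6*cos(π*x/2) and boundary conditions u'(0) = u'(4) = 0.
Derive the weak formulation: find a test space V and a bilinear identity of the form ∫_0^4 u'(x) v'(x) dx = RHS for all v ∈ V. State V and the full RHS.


V = H^1(0, 4) (no boundary constraint on v; u is determined up to an additive constant); weak form: ∫_0^4 u'v' dx = ∫_0^4 (6*cos(π*x/2)) v dx for all v ∈ V.

Multiply both sides by a test function v and integrate from 0 to 4:
  ∫_0^4 −u''(x) v(x) dx = ∫_0^4 f(x) v(x) dx.
Integrate the LHS by parts once:
  ∫_0^4 −u'' v dx = −[u'(x) v(x)]_0^4 + ∫_0^4 u'(x) v'(x) dx.
Thus ∫_0^4 u'(x) v'(x) dx = ∫_0^4 f(x) v(x) dx + [u'(x) v(x)]_0^4.
Choose V so that boundary terms are either known or forced to vanish.
u has homogeneous Neumann: u'(0) = u'(4) = 0. So [u' v]_0^4 = 0·v(4) − 0·v(0) = 0 for any v; take V = H^1(0, 4).
Weak formulation: find u (satisfying any essential BC) such that ∫_0^4 u'(x) v'(x) dx = ∫_0^4 f v dx for all v ∈ V (homogeneous Neumann, so boundary terms vanish).
Substituting f(x) = 6*cos(π*x/2), the right-hand side is ∫_0^4 (6*cos(π*x/2)) v dx.
Compatibility check (pure Neumann): taking v ≡ 1 ∈ V gives 0 = ∫_0^4 f dx + (0) − (0), i.e. ∫_0^4 f dx must equal u'(0) − u'(4) = 0. Indeed ∫_0^4 (6*cos(π*x/2)) dx = 0, so the data are compatible. The solution is then unique only up to an additive constant (fix it e.g. by requiring ∫_0^4 u dx = 0).


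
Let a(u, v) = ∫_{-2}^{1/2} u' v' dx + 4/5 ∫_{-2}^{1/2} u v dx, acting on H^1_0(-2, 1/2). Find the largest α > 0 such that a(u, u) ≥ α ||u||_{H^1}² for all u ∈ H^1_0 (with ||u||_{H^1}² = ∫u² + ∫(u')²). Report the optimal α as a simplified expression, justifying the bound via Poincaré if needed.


α = 4*(5 + π^2)/(25 + 4*π^2)

Coercivity of a(·,·) on H^1_0(-2, 1/2) means a(u, u) ≥ α ||u||_{H^1}² for every u ∈ H^1_0.
The interval has length L = 5/2, and Poincaré/coercivity depend only on L. Here a(u, u) = ∫(u')² + (4/5)·∫u².
Here 0 < c = 4/5 < 1. The condition a(u,u) ≥ α||u||_{H^1}² reads (1−α)∫(u')² ≥ (α−c)∫u². Any admissible α is ≤ 1 (rapidly oscillating u have ∫u²/∫(u')² → 0), and α = 1 would force 0 ≥ (1−c)∫u², impossible since c < 1; so 1−α > 0. By the sharp Poincaré inequality on H^1_0 of an interval of length L, ∫(u')² ≥ (π/L)²∫u² with equality for the first sine mode sin(π(x−x₀)/L) (x₀ the left endpoint), so the inequality holds for all u iff (1−α)(π/L)² ≥ α − c, i.e. α ≤ ((π/L)² + c)/((π/L)² + 1) = (1 + c(L/π)²)/(1 + (L/π)²). With (π/L)² = 4*π^2/25 and c = 4/5, the largest admissible constant is α = ((π/L)² + c)/((π/L)² + 1).
Simplifying, α = 4*(5 + π^2)/(25 + 4*π^2).


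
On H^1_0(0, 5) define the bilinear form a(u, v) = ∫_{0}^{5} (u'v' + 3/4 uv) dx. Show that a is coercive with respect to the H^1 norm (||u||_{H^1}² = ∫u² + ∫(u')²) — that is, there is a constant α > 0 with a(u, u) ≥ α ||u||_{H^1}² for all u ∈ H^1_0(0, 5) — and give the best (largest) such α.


α = (π^2 + 75/4)/(π^2 + 25)

Coercivity of a(·,·) on H^1_0(0, 5) means a(u, u) ≥ α ||u||_{H^1}² for every u ∈ H^1_0.
The interval has length L = 5, and Poincaré/coercivity depend only on L. Here a(u, u) = ∫(u')² + (3/4)·∫u².
Here 0 < c = 3/4 < 1. The condition a(u,u) ≥ α||u||_{H^1}² reads (1−α)∫(u')² ≥ (α−c)∫u². Any admissible α is ≤ 1 (rapidly oscillating u have ∫u²/∫(u')² → 0), and α = 1 would force 0 ≥ (1−c)∫u², impossible since c < 1; so 1−α > 0. By the sharp Poincaré inequality on H^1_0 of an interval of length L, ∫(u')² ≥ (π/L)²∫u² with equality for the first sine mode sin(π(x−x₀)/L) (x₀ the left endpoint), so the inequality holds for all u iff (1−α)(π/L)² ≥ α − c, i.e. α ≤ ((π/L)² + c)/((π/L)² + 1) = (1 + c(L/π)²)/(1 + (L/π)²). With (π/L)² = π^2/25 and c = 3/4, the largest admissible constant is α = ((π/L)² + c)/((π/L)² + 1).
Simplifying, α = (π^2 + 75/4)/(π^2 + 25).


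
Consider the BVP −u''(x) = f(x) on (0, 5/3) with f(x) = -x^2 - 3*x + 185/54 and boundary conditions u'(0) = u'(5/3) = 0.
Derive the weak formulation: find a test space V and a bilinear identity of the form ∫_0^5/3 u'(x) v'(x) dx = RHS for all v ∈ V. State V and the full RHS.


V = H^1(0, 5/3) (no boundary constraint on v; u is determined up to an additive constant); weak form: ∫_0^5/3 u'v' dx = ∫_0^5/3 (-x^2 - 3*x + 185/54) v dx for all v ∈ V.

Multiply both sides by a test function v and integrate from 0 to 5/3:
  ∫_0^5/3 −u''(x) v(x) dx = ∫_0^5/3 f(x) v(x) dx.
Integrate the LHS by parts once:
  ∫_0^5/3 −u'' v dx = −[u'(x) v(x)]_0^5/3 + ∫_0^5/3 u'(x) v'(x) dx.
Thus ∫_0^5/3 u'(x) v'(x) dx = ∫_0^5/3 f(x) v(x) dx + [u'(x) v(x)]_0^5/3.
Choose V so that boundary terms are either known or forced to vanish.
u has homogeneous Neumann: u'(0) = u'(5/3) = 0. So [u' v]_0^5/3 = 0·v(5/3) − 0·v(0) = 0 for any v; take V = H^1(0, 5/3).
Weak formulation: find u (satisfying any essential BC) such that ∫_0^5/3 u'(x) v'(x) dx = ∫_0^5/3 f v dx for all v ∈ V (homogeneous Neumann, so boundary terms vanish).
Substituting f(x) = -x^2 - 3*x + 185/54, the right-hand side is ∫_0^5/3 (-x^2 - 3*x + 185/54) v dx.
Compatibility check (pure Neumann): taking v ≡ 1 ∈ V gives 0 = ∫_0^5/3 f dx + (0) − (0), i.e. ∫_0^5/3 f dx must equal u'(0) − u'(5/3) = 0. Indeed ∫_0^5/3 (-x^2 - 3*x + 185/54) dx = 0, so the data are compatible. The solution is then unique only up to an additive constant (fix it e.g. by requiring ∫_0^5/3 u dx = 0).


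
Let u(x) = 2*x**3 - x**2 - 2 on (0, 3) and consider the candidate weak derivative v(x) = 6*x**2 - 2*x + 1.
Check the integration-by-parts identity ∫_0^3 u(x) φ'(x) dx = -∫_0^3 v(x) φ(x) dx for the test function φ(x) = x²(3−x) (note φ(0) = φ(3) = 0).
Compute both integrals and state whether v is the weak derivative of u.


LHS = -243/2, RHS = -513/4. No, v is not the weak derivative of u.

u(x) = 2*x**3 - x**2 - 2, classical derivative u'(x) = 6*x**2 - 2*x.
φ(x) = x²(3−x), so φ'(x) = 3*x*(2 - x).
Note φ(0) = φ(3) = 0, so the boundary term u·φ vanishes.
LHS = ∫_0^3 u(x) φ'(x) dx = ∫_0^3 (-6*x^5 + 15*x^4 - 6*x^3 + 6*x^2 - 12*x) dx. Term by term:
  ∫_0^3 -6*x^5 dx = -729;  ∫_0^3 15*x^4 dx = 729;  ∫_0^3 -6*x^3 dx = -243/2;
  ∫_0^3 6*x^2 dx = 54;  ∫_0^3 -12*x dx = -54.
Sum: -729 + 729 − 243/2 + 54 − 54 = -243/2.
So LHS = -243/2.
∫_0^3 v(x) φ(x) dx = ∫_0^3 (-6*x^5 + 20*x^4 - 7*x^3 + 3*x^2) dx. Term by term:
  ∫_0^3 -6*x^5 dx = -729;  ∫_0^3 20*x^4 dx = 972;  ∫_0^3 -7*x^3 dx = -567/4;
  ∫_0^3 3*x^2 dx = 27.
Sum: -729 + 972 − 567/4 + 27 = 513/4.
So RHS = -∫_0^3 v(x) φ(x) dx = -513/4.
LHS − RHS = 27/4 ≠ 0, so the identity fails.
(For a valid weak derivative the identity must hold for EVERY test function, in particular this one. The failure shows v is NOT the weak derivative of u.)
Correct weak derivative would be u'(x) = 6*x**2 - 2*x.


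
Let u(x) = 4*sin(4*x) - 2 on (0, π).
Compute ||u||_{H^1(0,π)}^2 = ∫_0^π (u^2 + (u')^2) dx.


||u||_{H^1(0,π)}^2 = 140*π

u'(x) = 16*cos(4*x).
Expand u² and (u')² and integrate term by term on (0, π), using: for integers n ≥ 1, ∫_0^π sin²(nx) dx = ∫_0^π cos²(nx) dx = π/2; for n ≠ n', ∫_0^π sin(nx)sin(n'x) dx = ∫_0^π cos(nx)cos(n'x) dx = 0; and by product-to-sum, ∫_0^π sin(nx)cos(n'x) dx = ½∫_0^π [sin((n+n')x) + sin((n−n')x)] dx, which is 0 when n+n' is even and 2n/(n²−n'²) when n+n' is odd (it need not vanish on (0, π)). For the constant mode: ∫_0^π 1 dx = π, ∫_0^π cos(nx) dx = 0, ∫_0^π sin(nx) dx = (1−(−1)^n)/n.
  u² squared terms: (-2)²·∫1 dx = 4·π = 4*π;  (4)²·∫sin(4x)² dx = 16·π/2 = 8*π.
  u² cross terms: 2·(-2)·(4)·∫1·sin(4x) dx = -16·(0) = 0.
  So ∫_0^π u² dx = 4*π + 8*π + 0 = 12*π.
  (u')² squared terms: (16)²·∫cos(4x)² dx = 256·π/2 = 128*π.
  So ∫_0^π (u')² dx = 128*π.
||u||_{H^1}^2 = (12*π) + (128*π) = 140*π.


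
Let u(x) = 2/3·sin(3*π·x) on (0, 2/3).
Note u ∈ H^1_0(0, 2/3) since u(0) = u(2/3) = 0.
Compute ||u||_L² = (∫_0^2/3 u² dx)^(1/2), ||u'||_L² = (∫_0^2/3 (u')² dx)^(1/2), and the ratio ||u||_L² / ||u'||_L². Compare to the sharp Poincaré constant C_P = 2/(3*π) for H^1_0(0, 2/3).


||u||_L² / ||u'||_L² = 1/(3*π) < C_P = 2/(3*π).

u(x) = 2/3·sin(3*π·x), so u'(x) = 2*π*cos(3*π*x).
Writing u(x) = A·sin(kπx/L) with A = 2/3 and k = 2, use ∫_0^L sin²(kπx/L) dx = L/2 and ∫_0^L cos²(kπx/L) dx = L/2.
u² = 4/9·sin²(3*π·x) and (u')² = 4*π^2·cos²(3*π·x), and each of sin², cos² integrates to L/2 = 1/3 over (0, 2/3).
∫_0^2/3 u² dx = 4/27, so ||u||_L² = 2*sqrt(3)/9.
∫_0^2/3 (u')² dx = 4*π^2/3, so ||u'||_L² = 2*sqrt(3)*π/3.
Ratio ||u||_L² / ||u'||_L² = 1/(3*π).
Sharp Poincaré constant on H^1_0(0, 2/3) is C_P = L/π = 2/(3*π), achieved by sin(3*π/2·x).
This is the k = 2 harmonic; the ratio L/(kπ) is strictly less than C_P = L/π, consistent with the sharp inequality ||u||_L² ≤ C_P ||u'||_L².


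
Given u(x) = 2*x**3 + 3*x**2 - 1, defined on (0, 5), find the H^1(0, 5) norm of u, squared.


||u||_{H^1}^2 = 811285/7

The H^1 norm (squared) on an interval (0, L) is
  ||u||_{H^1}^2 = ∫_0^L u(x)^2 dx + ∫_0^L u'(x)^2 dx.
Compute u'(x) = 6*x**2 + 6*x.
Then u(x)^2 = 4*x**6 + 12*x**5 + 9*x**4 - 4*x**3 - 6*x**2 + 1 and u'(x)^2 = 36*x**4 + 72*x**3 + 36*x**2.
Integrate each monomial from 0 to 5 using ∫_0^5 c·x^n dx = c·5^(n+1)/(n+1):
  ∫_0^5 u(x)^2 dx = ∫_0^5 (4*x^6 + 12*x^5 + 9*x^4 - 4*x^3 - 6*x^2 + 1) dx. Term by term:
    ∫_0^5 4*x^6 dx = 312500/7;  ∫_0^5 12*x^5 dx = 31250;  ∫_0^5 9*x^4 dx = 5625;
    ∫_0^5 -4*x^3 dx = -625;  ∫_0^5 -6*x^2 dx = -250;  ∫_0^5 1 dx = 5.
  Sum: 312500/7 + 31250 + 5625 − 625 − 250 + 5 = 564535/7.
  ∫_0^5 u'(x)^2 dx = ∫_0^5 (36*x^4 + 72*x^3 + 36*x^2) dx. Term by term:
    ∫_0^5 36*x^4 dx = 22500;  ∫_0^5 72*x^3 dx = 11250;  ∫_0^5 36*x^2 dx = 1500.
  Sum: 22500 + 11250 + 1500 = 35250.
Adding: ||u||_{H^1}^2 = 564535/7 + 35250 = 811285/7.


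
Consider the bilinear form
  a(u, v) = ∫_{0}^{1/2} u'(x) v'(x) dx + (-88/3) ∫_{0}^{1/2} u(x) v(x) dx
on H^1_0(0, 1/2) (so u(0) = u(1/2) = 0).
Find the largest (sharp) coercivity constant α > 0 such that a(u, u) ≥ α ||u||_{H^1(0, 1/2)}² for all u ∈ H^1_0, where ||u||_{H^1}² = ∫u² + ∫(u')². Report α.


α = 4*(-22 + 3*π^2)/(3*(1 + 4*π^2))

Coercivity of a(·,·) on H^1_0(0, 1/2) means a(u, u) ≥ α ||u||_{H^1}² for every u ∈ H^1_0.
The interval has length L = 1/2, and Poincaré/coercivity depend only on L. Here a(u, u) = ∫(u')² + (-88/3)·∫u².
Here c = -88/3 < 0 with |c| < (π/L)² = 4*π^2, so coercivity still holds. The condition a(u,u) ≥ α||u||_{H^1}² reads (1−α)∫(u')² ≥ (α−c)∫u². Any admissible α is ≤ 1 (rapidly oscillating u have ∫u²/∫(u')² → 0), and α = 1 would force 0 ≥ (1−c)∫u², impossible since c < 1; so 1−α > 0. By the sharp Poincaré inequality on H^1_0 of an interval of length L, ∫(u')² ≥ (π/L)²∫u² with equality for the first sine mode sin(π(x−x₀)/L) (x₀ the left endpoint), so the inequality holds for all u iff (1−α)(π/L)² ≥ α − c, i.e. α ≤ ((π/L)² + c)/((π/L)² + 1) = (1 + c(L/π)²)/(1 + (L/π)²). (Direct route, valid since c ≤ 0: Poincaré gives c∫u² ≥ c(L/π)²∫(u')², so a(u,u) ≥ (1 + c(L/π)²)∫(u')², while ||u||_{H^1}² ≤ (1 + (L/π)²)∫(u')²; dividing yields the same α.) With (π/L)² = 4*π^2 and c = -88/3, the largest admissible constant is α = ((π/L)² + c)/((π/L)² + 1).
Simplifying, α = 4*(-22 + 3*π^2)/(3*(1 + 4*π^2)).


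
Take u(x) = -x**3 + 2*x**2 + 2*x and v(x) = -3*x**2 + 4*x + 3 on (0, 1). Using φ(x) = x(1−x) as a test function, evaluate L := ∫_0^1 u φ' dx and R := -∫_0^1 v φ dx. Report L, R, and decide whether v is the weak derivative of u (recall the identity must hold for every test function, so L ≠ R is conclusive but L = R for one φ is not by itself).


LHS = -31/60, RHS = -41/60. No, v is not the weak derivative of u.

u(x) = -x**3 + 2*x**2 + 2*x, classical derivative u'(x) = -3*x**2 + 4*x + 2.
φ(x) = x(1−x), so φ'(x) = 1 - 2*x.
Note φ(0) = φ(1) = 0, so the boundary term u·φ vanishes.
LHS = ∫_0^1 u(x) φ'(x) dx = ∫_0^1 (2*x^4 - 5*x^3 - 2*x^2 + 2*x) dx. Term by term:
  ∫_0^1 2*x^4 dx = 2/5;  ∫_0^1 -5*x^3 dx = -5/4;  ∫_0^1 -2*x^2 dx = -2/3;
  ∫_0^1 2*x dx = 1.
Sum: 2/5 − 5/4 − 2/3 + 1 = -31/60.
So LHS = -31/60.
∫_0^1 v(x) φ(x) dx = ∫_0^1 (3*x^4 - 7*x^3 + x^2 + 3*x) dx. Term by term:
  ∫_0^1 3*x^4 dx = 3/5;  ∫_0^1 -7*x^3 dx = -7/4;  ∫_0^1 x^2 dx = 1/3;
  ∫_0^1 3*x dx = 3/2.
Sum: 3/5 − 7/4 + 1/3 + 3/2 = 41/60.
So RHS = -∫_0^1 v(x) φ(x) dx = -41/60.
LHS − RHS = 1/6 ≠ 0, so the identity fails.
(For a valid weak derivative the identity must hold for EVERY test function, in particular this one. The failure shows v is NOT the weak derivative of u.)
Correct weak derivative would be u'(x) = -3*x**2 + 4*x + 2.


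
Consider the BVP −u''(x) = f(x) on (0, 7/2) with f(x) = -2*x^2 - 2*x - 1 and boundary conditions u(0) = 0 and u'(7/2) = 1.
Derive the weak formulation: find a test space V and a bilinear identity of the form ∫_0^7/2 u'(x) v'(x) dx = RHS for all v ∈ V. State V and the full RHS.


V = {v ∈ H^1(0, 7/2) : v(0) = 0} (test functions vanish at x = 0 where u is specified); weak form: ∫_0^7/2 u'v' dx = ∫_0^7/2 (-2*x^2 - 2*x - 1) v dx + v(7/2) for all v ∈ V.

Multiply both sides by a test function v and integrate from 0 to 7/2:
  ∫_0^7/2 −u''(x) v(x) dx = ∫_0^7/2 f(x) v(x) dx.
Integrate the LHS by parts once:
  ∫_0^7/2 −u'' v dx = −[u'(x) v(x)]_0^7/2 + ∫_0^7/2 u'(x) v'(x) dx.
Thus ∫_0^7/2 u'(x) v'(x) dx = ∫_0^7/2 f(x) v(x) dx + [u'(x) v(x)]_0^7/2.
Choose V so that boundary terms are either known or forced to vanish.
Mixed BC: u(0) = 0 (Dirichlet) and u'(7/2) = 1 (Neumann). Define V = {v ∈ H^1(0, 7/2) : v(0) = 0}. Then [u' v]_0^7/2 = u'(7/2)·v(7/2) − u'(0)·0 = v(7/2).
Weak formulation: find u (satisfying any essential BC) such that ∫_0^7/2 u'(x) v'(x) dx = ∫_0^7/2 f v dx + v(7/2) for all v ∈ V (Dirichlet at 0 absorbed into V; Neumann datum at x = 7/2 contributes the boundary term).
Substituting f(x) = -2*x^2 - 2*x - 1, the right-hand side is ∫_0^7/2 (-2*x^2 - 2*x - 1) v dx + v(7/2).


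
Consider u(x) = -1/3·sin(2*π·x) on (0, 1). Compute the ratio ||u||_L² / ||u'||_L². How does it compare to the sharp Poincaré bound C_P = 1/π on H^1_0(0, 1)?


||u||_L² / ||u'||_L² = 1/(2*π) < C_P = 1/π.

u(x) = -1/3·sin(2*π·x), so u'(x) = -2*π*cos(2*π*x)/3.
Writing u(x) = A·sin(kπx/L) with A = -1/3 and k = 2, use ∫_0^L sin²(kπx/L) dx = L/2 and ∫_0^L cos²(kπx/L) dx = L/2.
u² = 1/9·sin²(2*π·x) and (u')² = 4*π^2/9·cos²(2*π·x), and each of sin², cos² integrates to L/2 = 1/2 over (0, 1).
∫_0^1 u² dx = 1/18, so ||u||_L² = sqrt(2)/6.
∫_0^1 (u')² dx = 2*π^2/9, so ||u'||_L² = sqrt(2)*π/3.
Ratio ||u||_L² / ||u'||_L² = 1/(2*π).
Sharp Poincaré constant on H^1_0(0, 1) is C_P = L/π = 1/π, achieved by sin(π·x).
This is the k = 2 harmonic; the ratio L/(kπ) is strictly less than C_P = L/π, consistent with the sharp inequality ||u||_L² ≤ C_P ||u'||_L².


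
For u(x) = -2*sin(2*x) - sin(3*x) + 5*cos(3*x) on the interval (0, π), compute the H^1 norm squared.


||u||_{H^1(0,π)}^2 = 160 + 140*π

u'(x) = -15*sin(3*x) - 4*cos(2*x) - 3*cos(3*x).
Expand u² and (u')² and integrate term by term on (0, π), using: for integers n ≥ 1, ∫_0^π sin²(nx) dx = ∫_0^π cos²(nx) dx = π/2; for n ≠ n', ∫_0^π sin(nx)sin(n'x) dx = ∫_0^π cos(nx)cos(n'x) dx = 0; and by product-to-sum, ∫_0^π sin(nx)cos(n'x) dx = ½∫_0^π [sin((n+n')x) + sin((n−n')x)] dx, which is 0 when n+n' is even and 2n/(n²−n'²) when n+n' is odd (it need not vanish on (0, π)).
  u² squared terms: (-1)²·∫sin(3x)² dx = 1·π/2 = π/2;  (-2)²·∫sin(2x)² dx = 4·π/2 = 2*π;  (5)²·∫cos(3x)² dx = 25·π/2 = 25*π/2.
  u² cross terms: 2·(-1)·(-2)·∫sin(3x)·sin(2x) dx = 4·(0) = 0;  2·(-1)·(5)·∫sin(3x)·cos(3x) dx = -10·(0) = 0;  2·(-2)·(5)·∫sin(2x)·cos(3x) dx = -20·(-4/5) = 16.
  So ∫_0^π u² dx = π/2 + 2*π + 25*π/2 + 0 + 0 + 16 = 16 + 15*π.
  (u')² squared terms: (-15)²·∫sin(3x)² dx = 225·π/2 = 225*π/2;  (-4)²·∫cos(2x)² dx = 16·π/2 = 8*π;  (-3)²·∫cos(3x)² dx = 9·π/2 = 9*π/2.
  (u')² cross terms: 2·(-15)·(-4)·∫sin(3x)·cos(2x) dx = 120·(6/5) = 144;  2·(-15)·(-3)·∫sin(3x)·cos(3x) dx = 90·(0) = 0;  2·(-4)·(-3)·∫cos(2x)·cos(3x) dx = 24·(0) = 0.
  So ∫_0^π (u')² dx = 225*π/2 + 8*π + 9*π/2 + 144 + 0 + 0 = 144 + 125*π.
||u||_{H^1}^2 = (16 + 15*π) + (144 + 125*π) = 160 + 140*π.
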